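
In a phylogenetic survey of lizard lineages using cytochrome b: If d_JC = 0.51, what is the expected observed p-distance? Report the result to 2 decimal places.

p = (3/4)(1 − e^(−4d/3)) = 0.75 × (1 − e^(-0.68)) = 0.75 × (1 − 0.506617) = 0.370037.

0.37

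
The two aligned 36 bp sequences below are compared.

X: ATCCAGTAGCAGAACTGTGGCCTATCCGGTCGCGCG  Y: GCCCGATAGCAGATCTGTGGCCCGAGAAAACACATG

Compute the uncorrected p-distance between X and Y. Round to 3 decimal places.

The sequences differ at 16 of 36 positions.
p = 16/36 = 0.444444… ≈ 0.444 (to 3 d.p.).

0.444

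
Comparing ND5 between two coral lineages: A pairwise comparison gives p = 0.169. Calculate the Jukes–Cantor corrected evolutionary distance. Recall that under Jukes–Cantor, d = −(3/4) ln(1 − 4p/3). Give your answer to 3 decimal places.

d = −(3/4) ln(1 − 4p/3) = −0.75 ln(1 − 0.225333) = −0.75 ln(0.774667)
  = −0.75 × (-0.255322) = 0.191492 substitutions/site.

0.191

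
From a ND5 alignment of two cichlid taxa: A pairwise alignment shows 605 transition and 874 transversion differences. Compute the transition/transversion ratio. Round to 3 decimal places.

R = 605/874 = 0.692219… ≈ 0.692 (to 3 d.p.).

0.692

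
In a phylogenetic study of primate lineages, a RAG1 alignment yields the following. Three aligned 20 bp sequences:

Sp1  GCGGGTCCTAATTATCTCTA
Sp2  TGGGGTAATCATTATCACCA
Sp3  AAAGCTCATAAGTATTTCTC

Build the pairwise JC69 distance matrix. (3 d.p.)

Sp1–Sp2: 7/20 sites differ → p = 0.35, d = −0.75 ln(1 − 0.466667) = 0.471457 ≈ 0.471.
Sp1–Sp3: 8/20 sites differ → p = 0.4, d = −0.75 ln(1 − 0.533333) = 0.571605 ≈ 0.572.
Sp2–Sp3: 11/20 sites differ → p = 0.55, d = −0.75 ln(1 − 0.733333) = 0.991316 ≈ 0.991.

d(Sp1,Sp2) = 0.471, d(Sp1,Sp3) = 0.572, d(Sp2,Sp3) = 0.991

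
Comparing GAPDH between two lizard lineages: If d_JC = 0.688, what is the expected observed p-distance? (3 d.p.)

p = (3/4)(1 − e^(−4d/3)) = 0.75 × (1 − e^(-0.917333)) = 0.75 × (1 − 0.399583) = 0.450313.

0.450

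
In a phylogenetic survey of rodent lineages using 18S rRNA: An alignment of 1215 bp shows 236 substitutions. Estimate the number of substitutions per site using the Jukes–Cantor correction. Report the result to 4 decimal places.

0.2248

p = 236/1215 ≈ 0.194239.
d = −(3/4) ln(1 − 4p/3) = −0.75 ln(1 − 0.258985) = −0.75 ln(0.741015)
  = −0.75 × (-0.299734) = 0.224801 substitutions/site.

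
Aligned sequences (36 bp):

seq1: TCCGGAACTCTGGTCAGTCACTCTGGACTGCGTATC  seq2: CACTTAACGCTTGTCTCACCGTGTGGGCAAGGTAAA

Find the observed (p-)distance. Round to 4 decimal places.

0.5000

The sequences differ at 18 of 36 positions.
p = 18/36 = 0.5000.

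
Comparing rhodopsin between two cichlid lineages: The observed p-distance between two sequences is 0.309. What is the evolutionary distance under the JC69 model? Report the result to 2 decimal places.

d = −(3/4) ln(1 − 4p/3) = −0.75 ln(1 − 0.412) = −0.75 ln(0.588)
  = −0.75 × (-0.531028) = 0.398271 substitutions/site.

0.40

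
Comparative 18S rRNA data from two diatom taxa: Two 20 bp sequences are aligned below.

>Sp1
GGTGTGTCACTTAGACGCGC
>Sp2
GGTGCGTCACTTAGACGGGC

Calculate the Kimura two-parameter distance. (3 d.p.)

Of 20 sites, 1 differences are transitions and 1 are transversions, so P = 1/20 = 0.05 and Q = 1/20 = 0.05.
Under the Kimura two-parameter model, d = −½ ln(1 − 2P − Q) − ¼ ln(1 − 2Q).
1 − 2P − Q = 0.85, giving −½ ln(0.85) = 0.081259.
1 − 2Q = 0.9, giving −¼ ln(0.9) = 0.026340.
d = 0.081259 + 0.026340 = 0.107599.

0.108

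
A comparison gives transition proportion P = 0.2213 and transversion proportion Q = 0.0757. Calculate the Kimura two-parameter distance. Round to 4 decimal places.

0.4063

Under the Kimura two-parameter model, d = −½ ln(1 − 2P − Q) − ¼ ln(1 − 2Q).
1 − 2P − Q = 0.4817, giving −½ ln(0.4817) = 0.365217.
1 − 2Q = 0.8486, giving −¼ ln(0.8486) = 0.041042.
d = 0.365217 + 0.041042 = 0.406259.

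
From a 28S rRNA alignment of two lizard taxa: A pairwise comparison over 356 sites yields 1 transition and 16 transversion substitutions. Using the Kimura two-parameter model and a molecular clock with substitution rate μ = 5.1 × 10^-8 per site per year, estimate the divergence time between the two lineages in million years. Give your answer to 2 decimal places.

P = 1/356 ≈ 0.002809 and Q = 16/356 ≈ 0.044944.
Under the Kimura two-parameter model, d = −½ ln(1 − 2P − Q) − ¼ ln(1 − 2Q).
1 − 2P − Q = 0.949438, giving −½ ln(0.949438) = 0.025943.
1 − 2Q = 0.910112, giving −¼ ln(0.910112) = 0.023547.
d = 0.025943 + 0.023547 = 0.049490.
Under a molecular clock d = 2μt, so t = d/(2μ) = 0.049490 / (2 × 5.1 × 10^-8) = 0.49 million years.

0.49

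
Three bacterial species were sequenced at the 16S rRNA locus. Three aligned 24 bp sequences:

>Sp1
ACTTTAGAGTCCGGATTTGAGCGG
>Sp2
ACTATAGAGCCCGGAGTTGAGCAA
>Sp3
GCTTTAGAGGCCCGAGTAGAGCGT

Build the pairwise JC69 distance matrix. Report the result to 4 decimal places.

Sp1–Sp2: 5/24 sites differ → p ≈ 0.208333, d = −0.75 ln(1 − 0.277777) = 0.244066 ≈ 0.2441.
Sp1–Sp3: 6/24 sites differ → p = 0.25, d = −0.75 ln(1 − 0.333333) = 0.304098 ≈ 0.3041.
Sp2–Sp3: 7/24 sites differ → p ≈ 0.291667, d = −0.75 ln(1 − 0.388889) = 0.369358 ≈ 0.3694.

d(Sp1,Sp2) = 0.2441, d(Sp1,Sp3) = 0.3041, d(Sp2,Sp3) = 0.3694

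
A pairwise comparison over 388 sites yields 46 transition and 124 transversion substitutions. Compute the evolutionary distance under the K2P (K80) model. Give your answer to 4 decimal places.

P = 46/388 ≈ 0.118557 and Q = 124/388 ≈ 0.319588.
Under the Kimura two-parameter model, d = −½ ln(1 − 2P − Q) − ¼ ln(1 − 2Q).
1 − 2P − Q = 0.443298, giving −½ ln(0.443298) = 0.406757.
1 − 2Q = 0.360824, giving −¼ ln(0.360824) = 0.254841.
d = 0.406757 + 0.254841 = 0.661598.

0.6616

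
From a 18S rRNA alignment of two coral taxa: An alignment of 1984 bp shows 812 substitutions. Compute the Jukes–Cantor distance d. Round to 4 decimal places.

0.5917

p = 812/1984 ≈ 0.409274.
d = −(3/4) ln(1 − 4p/3) = −0.75 ln(1 − 0.545699) = −0.75 ln(0.454301)
  = −0.75 × (-0.788995) = 0.591746 substitutions/site.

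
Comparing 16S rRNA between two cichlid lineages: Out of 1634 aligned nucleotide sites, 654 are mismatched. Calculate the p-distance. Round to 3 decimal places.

0.400

p = 654/1634 = 0.400244… ≈ 0.400 (to 3 d.p.).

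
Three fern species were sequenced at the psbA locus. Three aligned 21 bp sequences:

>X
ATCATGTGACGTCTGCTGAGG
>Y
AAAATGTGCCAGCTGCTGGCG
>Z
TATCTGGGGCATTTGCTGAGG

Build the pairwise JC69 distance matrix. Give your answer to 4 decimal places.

d(X,Y) = 0.4408, d(X,Z) = 0.5319, d(Y,Z) = 0.6355

X–Y: 7/21 sites differ → p ≈ 0.333333, d = −0.75 ln(1 − 0.444444) = 0.440839 ≈ 0.4408.
X–Z: 8/21 sites differ → p ≈ 0.380952, d = −0.75 ln(1 − 0.507936) = 0.531860 ≈ 0.5319.
Y–Z: 9/21 sites differ → p ≈ 0.428571, d = −0.75 ln(1 − 0.571428) = 0.635472 ≈ 0.6355.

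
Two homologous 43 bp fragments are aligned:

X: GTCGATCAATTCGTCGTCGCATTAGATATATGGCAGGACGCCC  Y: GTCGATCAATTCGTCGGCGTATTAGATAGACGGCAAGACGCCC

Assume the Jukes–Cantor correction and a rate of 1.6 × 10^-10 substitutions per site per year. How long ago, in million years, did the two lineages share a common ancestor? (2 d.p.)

The sequences differ at 5 of 43 sites (17, 20, 29, 31, 36), so p = 5/43 ≈ 0.116279.
d = −(3/4) ln(1 − 4p/3) = −0.75 ln(1 − 0.155039) = −0.75 ln(0.844961)
  = −0.75 × (-0.168465) = 0.126349 substitutions/site.
Under a molecular clock d = 2μt, so t = d/(2μ) = 0.126349 / (2 × 1.6 × 10^-10) = 394.84 million years.

394.84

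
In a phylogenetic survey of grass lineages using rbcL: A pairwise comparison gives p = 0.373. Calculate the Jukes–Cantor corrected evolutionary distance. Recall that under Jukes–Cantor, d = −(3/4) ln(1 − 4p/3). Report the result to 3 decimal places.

0.516

d = −(3/4) ln(1 − 4p/3) = −0.75 ln(1 − 0.497333) = −0.75 ln(0.502667)
  = −0.75 × (-0.687827) = 0.515870 substitutions/site.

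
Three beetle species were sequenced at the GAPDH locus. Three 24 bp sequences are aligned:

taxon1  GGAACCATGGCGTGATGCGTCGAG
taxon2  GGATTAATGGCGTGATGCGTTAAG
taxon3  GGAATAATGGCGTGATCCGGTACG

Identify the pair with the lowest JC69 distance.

taxon1–taxon2: 5/24 differ, p = 0.208, d = 0.244.
taxon1–taxon3: 7/24 differ, p = 0.292, d = 0.369.
taxon2–taxon3: 4/24 differ, p = 0.167, d = 0.188.
The smallest distance is between taxon2 and taxon3.

taxon2 and taxon3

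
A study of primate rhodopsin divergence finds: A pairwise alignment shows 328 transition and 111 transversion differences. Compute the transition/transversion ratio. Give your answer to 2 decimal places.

2.95

R = 328/111 = 2.954954… ≈ 2.95 (to 2 d.p.).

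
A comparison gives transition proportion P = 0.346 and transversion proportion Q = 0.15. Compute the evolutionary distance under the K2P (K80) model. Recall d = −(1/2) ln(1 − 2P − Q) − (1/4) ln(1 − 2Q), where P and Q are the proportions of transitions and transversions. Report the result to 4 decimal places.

Under the Kimura two-parameter model, d = −½ ln(1 − 2P − Q) − ¼ ln(1 − 2Q).
1 − 2P − Q = 0.158, giving −½ ln(0.158) = 0.922580.
1 − 2Q = 0.7, giving −¼ ln(0.7) = 0.089169.
d = 0.922580 + 0.089169 = 1.011749.

1.0117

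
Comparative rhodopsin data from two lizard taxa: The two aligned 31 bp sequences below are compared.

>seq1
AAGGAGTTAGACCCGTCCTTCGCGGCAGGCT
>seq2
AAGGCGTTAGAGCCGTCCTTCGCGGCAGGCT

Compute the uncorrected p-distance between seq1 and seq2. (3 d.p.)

The sequences differ at 2 of 31 positions (sites 5, 12).
p = 2/31 = 0.064516… ≈ 0.065 (to 3 d.p.).

0.065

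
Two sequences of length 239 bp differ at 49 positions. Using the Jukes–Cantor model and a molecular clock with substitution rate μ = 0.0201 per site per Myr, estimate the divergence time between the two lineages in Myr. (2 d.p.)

5.96

p = 49/239 ≈ 0.205021.
d = −(3/4) ln(1 − 4p/3) = −0.75 ln(1 − 0.273361) = −0.75 ln(0.726639)
  = −0.75 × (-0.319325) = 0.239494 substitutions/site.
Under a molecular clock d = 2μt, so t = d/(2μ) = 0.239494 / (2 × 0.0201) = 5.96 Myr.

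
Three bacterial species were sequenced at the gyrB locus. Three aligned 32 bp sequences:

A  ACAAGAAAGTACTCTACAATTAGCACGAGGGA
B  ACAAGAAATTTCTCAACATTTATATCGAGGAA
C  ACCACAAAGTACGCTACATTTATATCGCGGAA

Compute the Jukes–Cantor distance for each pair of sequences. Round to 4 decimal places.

d(A,B) = 0.3041, d(A,C) = 0.3525, d(B,C) = 0.2586

A–B: 8/32 sites differ → p = 0.25, d = −0.75 ln(1 − 0.333333) = 0.304098 ≈ 0.3041.
A–C: 9/32 sites differ → p = 0.28125, d = −0.75 ln(1 − 0.375) = 0.352503 ≈ 0.3525.
B–C: 7/32 sites differ → p = 0.21875, d = −0.75 ln(1 − 0.291667) = 0.258631 ≈ 0.2586.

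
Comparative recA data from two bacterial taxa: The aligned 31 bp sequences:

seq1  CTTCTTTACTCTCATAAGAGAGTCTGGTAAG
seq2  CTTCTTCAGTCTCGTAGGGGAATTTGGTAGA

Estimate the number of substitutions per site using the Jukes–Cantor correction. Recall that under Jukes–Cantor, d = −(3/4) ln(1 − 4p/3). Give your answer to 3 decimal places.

The sequences differ at 9 of 31 sites (7, 9, 14, 17, 19, 22, 24, 30, 31), so p = 9/31 ≈ 0.290323.
d = −(3/4) ln(1 − 4p/3) = −0.75 ln(1 − 0.387097) = −0.75 ln(0.612903)
  = −0.75 × (-0.489549) = 0.367162 substitutions/site.

0.367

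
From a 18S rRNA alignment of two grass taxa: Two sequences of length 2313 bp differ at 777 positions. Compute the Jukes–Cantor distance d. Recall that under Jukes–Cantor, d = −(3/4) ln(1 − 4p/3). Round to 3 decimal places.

0.446

p = 777/2313 ≈ 0.335927.
d = −(3/4) ln(1 − 4p/3) = −0.75 ln(1 − 0.447903) = −0.75 ln(0.552097)
  = −0.75 × (-0.594032) = 0.445524 substitutions/site.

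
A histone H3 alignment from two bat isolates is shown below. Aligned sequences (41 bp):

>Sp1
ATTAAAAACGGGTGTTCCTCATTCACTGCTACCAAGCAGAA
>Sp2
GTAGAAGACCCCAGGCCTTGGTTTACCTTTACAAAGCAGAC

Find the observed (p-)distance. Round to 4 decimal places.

The sequences differ at 19 of 41 positions.
p = 19/41 = 0.463414… ≈ 0.4634 (to 4 d.p.).

0.4634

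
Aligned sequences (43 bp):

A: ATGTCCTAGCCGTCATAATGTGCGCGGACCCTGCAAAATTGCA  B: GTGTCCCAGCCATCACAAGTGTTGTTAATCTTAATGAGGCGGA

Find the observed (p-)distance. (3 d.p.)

0.512

The sequences differ at 22 of 43 positions.
p = 22/43 = 0.511627… ≈ 0.512 (to 3 d.p.).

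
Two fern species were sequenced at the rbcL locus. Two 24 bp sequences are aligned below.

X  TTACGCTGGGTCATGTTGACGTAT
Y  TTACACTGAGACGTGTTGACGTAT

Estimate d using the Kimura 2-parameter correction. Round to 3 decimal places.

0.194

Of 24 sites, 3 differences are transitions and 1 are transversions, so P = 3/24 = 0.125 and Q = 1/24 ≈ 0.041667.
Under the Kimura two-parameter model, d = −½ ln(1 − 2P − Q) − ¼ ln(1 − 2Q).
1 − 2P − Q = 0.708333, giving −½ ln(0.708333) = 0.172420.
1 − 2Q = 0.916666, giving −¼ ln(0.916666) = 0.021753.
d = 0.172420 + 0.021753 = 0.194173.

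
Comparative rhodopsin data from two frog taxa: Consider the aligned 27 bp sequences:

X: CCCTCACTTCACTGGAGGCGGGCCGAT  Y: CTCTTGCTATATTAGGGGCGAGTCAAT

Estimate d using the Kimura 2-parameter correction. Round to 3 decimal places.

Of 27 sites, 10 differences are transitions and 1 are transversions, so P = 10/27 ≈ 0.37037 and Q = 1/27 ≈ 0.037037.
Under the Kimura two-parameter model, d = −½ ln(1 − 2P − Q) − ¼ ln(1 − 2Q).
1 − 2P − Q = 0.222223, giving −½ ln(0.222223) = 0.752037.
1 − 2Q = 0.925926, giving −¼ ln(0.925926) = 0.019240.
d = 0.752037 + 0.019240 = 0.771277.

0.771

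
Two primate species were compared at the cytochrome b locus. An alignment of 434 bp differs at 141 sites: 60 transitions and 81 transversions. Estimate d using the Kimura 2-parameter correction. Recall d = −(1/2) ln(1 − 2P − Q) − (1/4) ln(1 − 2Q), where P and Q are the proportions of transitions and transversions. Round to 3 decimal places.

P = 60/434 ≈ 0.138249 and Q = 81/434 ≈ 0.186636.
Under the Kimura two-parameter model, d = −½ ln(1 − 2P − Q) − ¼ ln(1 − 2Q).
1 − 2P − Q = 0.536866, giving −½ ln(0.536866) = 0.311003.
1 − 2Q = 0.626728, giving −¼ ln(0.626728) = 0.116811.
d = 0.311003 + 0.116811 = 0.427814.

0.428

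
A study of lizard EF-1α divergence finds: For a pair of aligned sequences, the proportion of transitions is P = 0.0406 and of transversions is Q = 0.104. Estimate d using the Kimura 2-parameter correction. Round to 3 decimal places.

0.161

Under the Kimura two-parameter model, d = −½ ln(1 − 2P − Q) − ¼ ln(1 − 2Q).
1 − 2P − Q = 0.8148, giving −½ ln(0.8148) = 0.102406.
1 − 2Q = 0.792, giving −¼ ln(0.792) = 0.058298.
d = 0.102406 + 0.058298 = 0.160704.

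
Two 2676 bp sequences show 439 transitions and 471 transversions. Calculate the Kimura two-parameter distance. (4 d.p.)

P = 439/2676 ≈ 0.164051 and Q = 471/2676 ≈ 0.176009.
Under the Kimura two-parameter model, d = −½ ln(1 − 2P − Q) − ¼ ln(1 − 2Q).
1 − 2P − Q = 0.495889, giving −½ ln(0.495889) = 0.350702.
1 − 2Q = 0.647982, giving −¼ ln(0.647982) = 0.108473.
d = 0.350702 + 0.108473 = 0.459175.

0.4592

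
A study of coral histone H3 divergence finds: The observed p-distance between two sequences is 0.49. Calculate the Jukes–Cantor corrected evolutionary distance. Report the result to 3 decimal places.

0.795

d = −(3/4) ln(1 − 4p/3) = −0.75 ln(1 − 0.653333) = −0.75 ln(0.346667)
  = −0.75 × (-1.059391) = 0.794543 substitutions/site.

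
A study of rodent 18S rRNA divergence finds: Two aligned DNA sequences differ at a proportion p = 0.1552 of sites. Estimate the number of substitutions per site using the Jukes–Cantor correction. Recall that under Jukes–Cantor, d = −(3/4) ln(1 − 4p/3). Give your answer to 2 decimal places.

0.17

d = −(3/4) ln(1 − 4p/3) = −0.75 ln(1 − 0.206933) = −0.75 ln(0.793067)
  = −0.75 × (-0.231848) = 0.173886 substitutions/site.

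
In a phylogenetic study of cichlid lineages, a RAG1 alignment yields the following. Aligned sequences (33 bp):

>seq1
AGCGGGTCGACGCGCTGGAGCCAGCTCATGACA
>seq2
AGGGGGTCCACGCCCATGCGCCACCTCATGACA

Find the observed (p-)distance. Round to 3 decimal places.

0.212

The sequences differ at 7 of 33 positions (sites 3, 9, 14, 16, 17, 19, 24).
p = 7/33 = 0.212121… ≈ 0.212 (to 3 d.p.).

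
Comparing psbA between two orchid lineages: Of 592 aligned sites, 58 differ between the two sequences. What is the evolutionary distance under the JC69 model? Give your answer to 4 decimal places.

p = 58/592 ≈ 0.097973.
d = −(3/4) ln(1 − 4p/3) = −0.75 ln(1 − 0.130631) = −0.75 ln(0.869369)
  = −0.75 × (-0.139988) = 0.104991 substitutions/site.

0.1050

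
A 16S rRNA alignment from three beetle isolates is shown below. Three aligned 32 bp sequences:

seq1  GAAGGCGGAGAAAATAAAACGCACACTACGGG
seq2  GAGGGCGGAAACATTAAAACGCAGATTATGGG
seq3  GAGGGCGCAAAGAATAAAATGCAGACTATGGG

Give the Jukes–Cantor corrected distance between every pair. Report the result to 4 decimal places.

d(seq1,seq2) = 0.2586, d(seq1,seq3) = 0.2586, d(seq2,seq3) = 0.1752

seq1–seq2: 7/32 sites differ → p = 0.21875, d = −0.75 ln(1 − 0.291667) = 0.258631 ≈ 0.2586.
seq1–seq3: 7/32 sites differ → p = 0.21875, d = −0.75 ln(1 − 0.291667) = 0.258631 ≈ 0.2586.
seq2–seq3: 5/32 sites differ → p = 0.15625, d = −0.75 ln(1 − 0.208333) = 0.175211 ≈ 0.1752.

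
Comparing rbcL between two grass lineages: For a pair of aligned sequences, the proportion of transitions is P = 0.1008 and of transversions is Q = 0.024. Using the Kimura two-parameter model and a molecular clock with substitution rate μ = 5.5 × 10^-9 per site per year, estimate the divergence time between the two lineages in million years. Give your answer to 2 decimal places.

Under the Kimura two-parameter model, d = −½ ln(1 − 2P − Q) − ¼ ln(1 − 2Q).
1 − 2P − Q = 0.7744, giving −½ ln(0.7744) = 0.127833.
1 − 2Q = 0.952, giving −¼ ln(0.952) = 0.012298.
d = 0.127833 + 0.012298 = 0.140131.
Under a molecular clock d = 2μt, so t = d/(2μ) = 0.140131 / (2 × 5.5 × 10^-9) = 12.74 million years.

12.74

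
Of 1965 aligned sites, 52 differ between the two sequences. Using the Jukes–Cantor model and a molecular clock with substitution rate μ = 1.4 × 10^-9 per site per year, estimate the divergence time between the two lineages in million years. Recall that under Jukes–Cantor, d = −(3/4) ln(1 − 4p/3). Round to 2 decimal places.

p = 52/1965 ≈ 0.026463.
d = −(3/4) ln(1 − 4p/3) = −0.75 ln(1 − 0.035284) = −0.75 ln(0.964716)
  = −0.75 × (-0.035922) = 0.026942 substitutions/site.
Under a molecular clock d = 2μt, so t = d/(2μ) = 0.026942 / (2 × 1.4 × 10^-9) = 9.62 million years.

9.62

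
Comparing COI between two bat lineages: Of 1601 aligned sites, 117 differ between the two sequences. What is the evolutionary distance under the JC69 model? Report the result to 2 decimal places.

0.08

p = 117/1601 ≈ 0.073079.
d = −(3/4) ln(1 − 4p/3) = −0.75 ln(1 − 0.097439) = −0.75 ln(0.902561)
  = −0.75 × (-0.102519) = 0.076889 substitutions/site.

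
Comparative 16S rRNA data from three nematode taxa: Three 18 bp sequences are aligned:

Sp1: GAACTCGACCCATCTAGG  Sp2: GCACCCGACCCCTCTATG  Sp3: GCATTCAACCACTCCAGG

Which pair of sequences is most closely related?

Sp1 and Sp2

Sp1–Sp2: 4/18 differ, p = 0.222, d = 0.264.
Sp1–Sp3: 6/18 differ, p = 0.333, d = 0.441.
Sp2–Sp3: 6/18 differ, p = 0.333, d = 0.441.
The smallest distance is between Sp1 and Sp2.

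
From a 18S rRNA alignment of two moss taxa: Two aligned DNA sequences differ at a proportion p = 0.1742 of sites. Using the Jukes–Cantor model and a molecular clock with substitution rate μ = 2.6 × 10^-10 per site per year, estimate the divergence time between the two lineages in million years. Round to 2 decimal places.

d = −(3/4) ln(1 − 4p/3) = −0.75 ln(1 − 0.232267) = −0.75 ln(0.767733)
  = −0.75 × (-0.264313) = 0.198235 substitutions/site.
Under a molecular clock d = 2μt, so t = d/(2μ) = 0.198235 / (2 × 2.6 × 10^-10) = 381.22 million years.

381.22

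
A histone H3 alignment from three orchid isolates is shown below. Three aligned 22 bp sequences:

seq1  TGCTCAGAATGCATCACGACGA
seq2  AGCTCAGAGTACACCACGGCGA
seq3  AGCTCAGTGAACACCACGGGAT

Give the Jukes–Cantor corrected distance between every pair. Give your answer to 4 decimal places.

d(seq1,seq2) = 0.2708, d(seq1,seq3) = 0.6987, d(seq2,seq3) = 0.2708

seq1–seq2: 5/22 sites differ → p ≈ 0.227273, d = −0.75 ln(1 − 0.303031) = 0.270761 ≈ 0.2708.
seq1–seq3: 10/22 sites differ → p ≈ 0.454545, d = −0.75 ln(1 − 0.60606) = 0.698667 ≈ 0.6987.
seq2–seq3: 5/22 sites differ → p ≈ 0.227273, d = −0.75 ln(1 − 0.303031) = 0.270761 ≈ 0.2708.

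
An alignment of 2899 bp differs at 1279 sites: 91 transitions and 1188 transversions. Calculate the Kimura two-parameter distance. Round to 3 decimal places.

0.748

P = 91/2899 ≈ 0.03139 and Q = 1188/2899 ≈ 0.409796.
Under the Kimura two-parameter model, d = −½ ln(1 − 2P − Q) − ¼ ln(1 − 2Q).
1 − 2P − Q = 0.527424, giving −½ ln(0.527424) = 0.319875.
1 − 2Q = 0.180408, giving −¼ ln(0.180408) = 0.428134.
d = 0.319875 + 0.428134 = 0.748009.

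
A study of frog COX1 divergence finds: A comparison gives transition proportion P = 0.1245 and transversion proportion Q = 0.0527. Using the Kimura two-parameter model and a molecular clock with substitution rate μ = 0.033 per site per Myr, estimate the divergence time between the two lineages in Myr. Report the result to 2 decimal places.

Under the Kimura two-parameter model, d = −½ ln(1 − 2P − Q) − ¼ ln(1 − 2Q).
1 − 2P − Q = 0.6983, giving −½ ln(0.6983) = 0.179553.
1 − 2Q = 0.8946, giving −¼ ln(0.8946) = 0.027845.
d = 0.179553 + 0.027845 = 0.207398.
Under a molecular clock d = 2μt, so t = d/(2μ) = 0.207398 / (2 × 0.033) = 3.14 Myr.

3.14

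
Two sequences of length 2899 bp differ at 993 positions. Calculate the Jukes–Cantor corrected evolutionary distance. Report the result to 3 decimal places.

0.458

p = 993/2899 ≈ 0.342532.
d = −(3/4) ln(1 − 4p/3) = −0.75 ln(1 − 0.456709) = −0.75 ln(0.543291)
  = −0.75 × (-0.610110) = 0.457583 substitutions/site.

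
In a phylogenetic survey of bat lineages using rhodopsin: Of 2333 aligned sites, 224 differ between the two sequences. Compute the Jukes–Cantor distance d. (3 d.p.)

p = 224/2333 ≈ 0.096014.
d = −(3/4) ln(1 − 4p/3) = −0.75 ln(1 − 0.128019) = −0.75 ln(0.871981)
  = −0.75 × (-0.136988) = 0.102741 substitutions/site.

0.103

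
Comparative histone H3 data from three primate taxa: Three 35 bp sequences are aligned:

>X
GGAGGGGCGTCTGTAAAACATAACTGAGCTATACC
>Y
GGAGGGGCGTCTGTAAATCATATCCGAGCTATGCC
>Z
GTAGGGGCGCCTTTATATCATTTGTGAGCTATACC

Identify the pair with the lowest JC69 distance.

X–Y: 4/35 differ, p = 0.114, d = 0.124.
X–Z: 8/35 differ, p = 0.229, d = 0.273.
Y–Z: 8/35 differ, p = 0.229, d = 0.273.
The smallest distance is between X and Y.

X and Y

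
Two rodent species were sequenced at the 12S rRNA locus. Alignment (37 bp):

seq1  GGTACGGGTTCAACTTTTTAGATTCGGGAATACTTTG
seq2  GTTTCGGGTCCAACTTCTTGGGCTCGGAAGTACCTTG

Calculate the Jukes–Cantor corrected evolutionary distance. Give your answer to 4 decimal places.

0.3351

The sequences differ at 10 of 37 sites (2, 4, 10, 17, 20, 22, 23, 28, 30, 34), so p = 10/37 ≈ 0.27027.
d = −(3/4) ln(1 − 4p/3) = −0.75 ln(1 − 0.36036) = −0.75 ln(0.63964)
  = −0.75 × (-0.446850) = 0.335138 substitutions/site.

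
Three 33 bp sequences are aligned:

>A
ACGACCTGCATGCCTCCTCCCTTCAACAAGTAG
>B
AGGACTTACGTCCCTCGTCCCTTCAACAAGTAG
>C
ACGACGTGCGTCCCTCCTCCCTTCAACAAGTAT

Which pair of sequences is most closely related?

A and C

A–B: 6/33 differ, p = 0.182, d = 0.208.
A–C: 4/33 differ, p = 0.121, d = 0.132.
B–C: 5/33 differ, p = 0.152, d = 0.169.
The smallest distance is between A and C.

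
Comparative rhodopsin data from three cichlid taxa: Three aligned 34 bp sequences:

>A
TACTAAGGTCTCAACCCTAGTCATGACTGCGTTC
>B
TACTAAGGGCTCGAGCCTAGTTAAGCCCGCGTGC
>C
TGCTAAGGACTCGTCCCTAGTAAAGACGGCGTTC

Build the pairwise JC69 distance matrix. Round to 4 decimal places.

A–B: 8/34 sites differ → p ≈ 0.235294, d = −0.75 ln(1 − 0.313725) = 0.282358 ≈ 0.2824.
A–C: 7/34 sites differ → p ≈ 0.205882, d = −0.75 ln(1 − 0.274509) = 0.240680 ≈ 0.2407.
B–C: 8/34 sites differ → p ≈ 0.235294, d = −0.75 ln(1 − 0.313725) = 0.282358 ≈ 0.2824.

d(A,B) = 0.2824, d(A,C) = 0.2407, d(B,C) = 0.2824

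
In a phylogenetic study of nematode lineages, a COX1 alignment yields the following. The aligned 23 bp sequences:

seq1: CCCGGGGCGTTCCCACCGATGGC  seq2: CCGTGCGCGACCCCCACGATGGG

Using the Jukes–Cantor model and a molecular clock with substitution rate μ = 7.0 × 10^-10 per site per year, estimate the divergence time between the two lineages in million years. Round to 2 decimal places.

333.85

The sequences differ at 8 of 23 sites (3, 4, 6, 10, 11, 15, 16, 23), so p = 8/23 ≈ 0.347826.
d = −(3/4) ln(1 − 4p/3) = −0.75 ln(1 − 0.463768) = −0.75 ln(0.536232)
  = −0.75 × (-0.623188) = 0.467391 substitutions/site.
Under a molecular clock d = 2μt, so t = d/(2μ) = 0.467391 / (2 × 7.0 × 10^-10) = 333.85 million years.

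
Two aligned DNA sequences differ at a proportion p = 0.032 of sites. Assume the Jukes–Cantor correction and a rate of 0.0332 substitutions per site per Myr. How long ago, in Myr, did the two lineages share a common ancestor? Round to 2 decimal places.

d = −(3/4) ln(1 − 4p/3) = −0.75 ln(1 − 0.042667) = −0.75 ln(0.957333)
  = −0.75 × (-0.043604) = 0.032703 substitutions/site.
Under a molecular clock d = 2μt, so t = d/(2μ) = 0.032703 / (2 × 0.0332) = 0.49 Myr.

0.49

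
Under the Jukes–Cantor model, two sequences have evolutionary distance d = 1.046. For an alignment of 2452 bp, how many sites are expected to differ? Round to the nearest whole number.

Invert JC69: p = (3/4)(1 − e^(−4d/3)) = 0.75 × (1 − e^(-1.394667)) = 0.75 × (1 − 0.247916) = 0.564063.
Expected differing sites = pL ≈ 0.564063 × 2452 = 1383.082476 ≈ 1383.

1383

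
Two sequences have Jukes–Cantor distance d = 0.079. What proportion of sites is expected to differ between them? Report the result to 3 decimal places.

p = (3/4)(1 − e^(−4d/3)) = 0.75 × (1 − e^(-0.105333)) = 0.75 × (1 − 0.900025) = 0.074981.

0.075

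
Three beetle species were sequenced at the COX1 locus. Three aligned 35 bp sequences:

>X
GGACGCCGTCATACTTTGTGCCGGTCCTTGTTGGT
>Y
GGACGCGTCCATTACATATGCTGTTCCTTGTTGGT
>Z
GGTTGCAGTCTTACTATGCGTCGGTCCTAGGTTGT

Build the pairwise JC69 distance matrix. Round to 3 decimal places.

X–Y: 10/35 sites differ → p ≈ 0.285714, d = −0.75 ln(1 − 0.380952) = 0.359679 ≈ 0.360.
X–Z: 10/35 sites differ → p ≈ 0.285714, d = −0.75 ln(1 − 0.380952) = 0.359679 ≈ 0.360.
Y–Z: 17/35 sites differ → p ≈ 0.485714, d = −0.75 ln(1 − 0.647619) = 0.782282 ≈ 0.782.

d(X,Y) = 0.360, d(X,Z) = 0.360, d(Y,Z) = 0.782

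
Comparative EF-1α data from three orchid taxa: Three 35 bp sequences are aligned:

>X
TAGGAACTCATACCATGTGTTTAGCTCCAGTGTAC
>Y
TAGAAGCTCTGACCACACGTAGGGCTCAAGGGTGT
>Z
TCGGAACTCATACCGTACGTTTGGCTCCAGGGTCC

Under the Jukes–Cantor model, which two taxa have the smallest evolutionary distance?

X and Z

X–Y: 14/35 differ, p = 0.400, d = 0.572.
X–Z: 7/35 differ, p = 0.200, d = 0.233.
Y–Z: 12/35 differ, p = 0.343, d = 0.458.
The smallest distance is between X and Z.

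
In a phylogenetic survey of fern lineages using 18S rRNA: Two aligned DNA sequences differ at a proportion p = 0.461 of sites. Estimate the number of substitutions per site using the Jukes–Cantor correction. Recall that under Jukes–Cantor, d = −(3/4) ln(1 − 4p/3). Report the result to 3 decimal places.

0.715

d = −(3/4) ln(1 − 4p/3) = −0.75 ln(1 − 0.614667) = −0.75 ln(0.385333)
  = −0.75 × (-0.953647) = 0.715235 substitutions/site.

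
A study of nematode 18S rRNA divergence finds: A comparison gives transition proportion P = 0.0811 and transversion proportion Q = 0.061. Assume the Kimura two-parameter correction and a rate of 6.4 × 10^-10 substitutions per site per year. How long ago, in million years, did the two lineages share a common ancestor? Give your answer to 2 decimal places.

Under the Kimura two-parameter model, d = −½ ln(1 − 2P − Q) − ¼ ln(1 − 2Q).
1 − 2P − Q = 0.7768, giving −½ ln(0.7768) = 0.126286.
1 − 2Q = 0.878, giving −¼ ln(0.878) = 0.032527.
d = 0.126286 + 0.032527 = 0.158813.
Under a molecular clock d = 2μt, so t = d/(2μ) = 0.158813 / (2 × 6.4 × 10^-10) = 124.07 million years.

124.07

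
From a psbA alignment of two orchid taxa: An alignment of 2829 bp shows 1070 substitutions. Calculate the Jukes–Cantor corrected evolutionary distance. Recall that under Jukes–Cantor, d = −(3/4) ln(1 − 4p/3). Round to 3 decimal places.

p = 1070/2829 ≈ 0.378226.
d = −(3/4) ln(1 − 4p/3) = −0.75 ln(1 − 0.504301) = −0.75 ln(0.495699)
  = −0.75 × (-0.701786) = 0.526340 substitutions/site.

0.526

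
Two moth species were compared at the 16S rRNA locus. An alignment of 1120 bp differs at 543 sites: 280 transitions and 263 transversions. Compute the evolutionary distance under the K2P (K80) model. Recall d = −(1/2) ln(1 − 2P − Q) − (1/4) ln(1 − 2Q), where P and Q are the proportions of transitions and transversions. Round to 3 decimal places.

P = 280/1120 = 0.25 and Q = 263/1120 ≈ 0.234821.
Under the Kimura two-parameter model, d = −½ ln(1 − 2P − Q) − ¼ ln(1 − 2Q).
1 − 2P − Q = 0.265179, giving −½ ln(0.265179) = 0.663675.
1 − 2Q = 0.530358, giving −¼ ln(0.530358) = 0.158551.
d = 0.663675 + 0.158551 = 0.822226.

0.822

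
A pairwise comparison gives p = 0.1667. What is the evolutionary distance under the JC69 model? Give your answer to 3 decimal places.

d = −(3/4) ln(1 − 4p/3) = −0.75 ln(1 − 0.222267) = −0.75 ln(0.777733)
  = −0.75 × (-0.251372) = 0.188529 substitutions/site.

0.189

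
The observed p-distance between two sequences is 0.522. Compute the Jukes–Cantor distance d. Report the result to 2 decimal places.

d = −(3/4) ln(1 − 4p/3) = −0.75 ln(1 − 0.696) = −0.75 ln(0.304)
  = −0.75 × (-1.190728) = 0.893046 substitutions/site.

0.89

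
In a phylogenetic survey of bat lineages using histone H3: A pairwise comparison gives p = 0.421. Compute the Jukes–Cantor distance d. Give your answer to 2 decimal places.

d = −(3/4) ln(1 − 4p/3) = −0.75 ln(1 − 0.561333) = −0.75 ln(0.438667)
  = −0.75 × (-0.824015) = 0.618011 substitutions/site.

0.62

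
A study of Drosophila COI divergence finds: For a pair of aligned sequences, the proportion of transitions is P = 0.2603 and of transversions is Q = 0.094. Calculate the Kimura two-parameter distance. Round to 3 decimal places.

Under the Kimura two-parameter model, d = −½ ln(1 − 2P − Q) − ¼ ln(1 − 2Q).
1 − 2P − Q = 0.3854, giving −½ ln(0.3854) = 0.476737.
1 − 2Q = 0.812, giving −¼ ln(0.812) = 0.052064.
d = 0.476737 + 0.052064 = 0.528801.

0.529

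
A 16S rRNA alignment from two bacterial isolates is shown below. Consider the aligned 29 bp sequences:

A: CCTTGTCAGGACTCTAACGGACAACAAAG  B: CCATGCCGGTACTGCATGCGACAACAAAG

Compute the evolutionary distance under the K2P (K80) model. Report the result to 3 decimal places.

0.401

Of 29 sites, 3 differences are transitions and 6 are transversions, so P = 3/29 ≈ 0.103448 and Q = 6/29 ≈ 0.206897.
Under the Kimura two-parameter model, d = −½ ln(1 − 2P − Q) − ¼ ln(1 − 2Q).
1 − 2P − Q = 0.586207, giving −½ ln(0.586207) = 0.267041.
1 − 2Q = 0.586206, giving −¼ ln(0.586206) = 0.133521.
d = 0.267041 + 0.133521 = 0.400562.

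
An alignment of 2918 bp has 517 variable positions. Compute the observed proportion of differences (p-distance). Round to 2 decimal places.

p = 517/2918 = 0.177176… ≈ 0.18 (to 2 d.p.).

0.18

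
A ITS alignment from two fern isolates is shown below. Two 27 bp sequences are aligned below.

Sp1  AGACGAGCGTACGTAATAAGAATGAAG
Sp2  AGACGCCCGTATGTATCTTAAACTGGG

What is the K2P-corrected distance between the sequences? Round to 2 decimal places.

0.70

Of 27 sites, 6 differences are transitions and 6 are transversions, so P = 6/27 ≈ 0.222222 and Q = 6/27 ≈ 0.222222.
Under the Kimura two-parameter model, d = −½ ln(1 − 2P − Q) − ¼ ln(1 − 2Q).
1 − 2P − Q = 0.333334, giving −½ ln(0.333334) = 0.549305.
1 − 2Q = 0.555556, giving −¼ ln(0.555556) = 0.146946.
d = 0.549305 + 0.146946 = 0.696251.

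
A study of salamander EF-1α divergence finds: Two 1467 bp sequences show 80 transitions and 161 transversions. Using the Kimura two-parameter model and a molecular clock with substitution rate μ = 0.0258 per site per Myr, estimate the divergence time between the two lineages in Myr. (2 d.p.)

P = 80/1467 ≈ 0.054533 and Q = 161/1467 ≈ 0.109748.
Under the Kimura two-parameter model, d = −½ ln(1 − 2P − Q) − ¼ ln(1 − 2Q).
1 − 2P − Q = 0.781186, giving −½ ln(0.781186) = 0.123471.
1 − 2Q = 0.780504, giving −¼ ln(0.780504) = 0.061954.
d = 0.123471 + 0.061954 = 0.185425.
Under a molecular clock d = 2μt, so t = d/(2μ) = 0.185425 / (2 × 0.0258) = 3.59 Myr.

3.59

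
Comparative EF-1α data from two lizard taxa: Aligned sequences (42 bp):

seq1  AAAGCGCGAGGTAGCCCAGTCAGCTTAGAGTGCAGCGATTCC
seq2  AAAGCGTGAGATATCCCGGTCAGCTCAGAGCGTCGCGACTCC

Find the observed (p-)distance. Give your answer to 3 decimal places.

0.214

The sequences differ at 9 of 42 positions (sites 7, 11, 14, 18, 26, 31, 33, 34, 39).
p = 9/42 = 0.214285… ≈ 0.214 (to 3 d.p.).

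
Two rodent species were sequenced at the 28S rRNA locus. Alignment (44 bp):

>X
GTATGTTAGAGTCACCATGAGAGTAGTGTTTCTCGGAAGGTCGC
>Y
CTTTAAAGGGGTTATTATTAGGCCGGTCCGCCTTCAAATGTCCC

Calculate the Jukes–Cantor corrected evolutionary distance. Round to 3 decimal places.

0.974

The sequences differ at 24 of 44 sites, so p = 24/44 ≈ 0.545455.
d = −(3/4) ln(1 − 4p/3) = −0.75 ln(1 − 0.727273) = −0.75 ln(0.272727)
  = −0.75 × (-1.299284) = 0.974463 substitutions/site.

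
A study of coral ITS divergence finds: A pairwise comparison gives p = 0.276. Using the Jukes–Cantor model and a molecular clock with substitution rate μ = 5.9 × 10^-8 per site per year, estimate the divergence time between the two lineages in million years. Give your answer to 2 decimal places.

d = −(3/4) ln(1 − 4p/3) = −0.75 ln(1 − 0.368) = −0.75 ln(0.632)
  = −0.75 × (-0.458866) = 0.344150 substitutions/site.
Under a molecular clock d = 2μt, so t = d/(2μ) = 0.344150 / (2 × 5.9 × 10^-8) = 2.92 million years.

2.92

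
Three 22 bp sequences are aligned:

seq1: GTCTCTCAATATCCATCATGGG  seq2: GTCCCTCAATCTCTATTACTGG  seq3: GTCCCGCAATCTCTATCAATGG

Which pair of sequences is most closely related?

seq2 and seq3

seq1–seq2: 6/22 differ, p = 0.273, d = 0.339.
seq1–seq3: 6/22 differ, p = 0.273, d = 0.339.
seq2–seq3: 3/22 differ, p = 0.136, d = 0.151.
The smallest distance is between seq2 and seq3.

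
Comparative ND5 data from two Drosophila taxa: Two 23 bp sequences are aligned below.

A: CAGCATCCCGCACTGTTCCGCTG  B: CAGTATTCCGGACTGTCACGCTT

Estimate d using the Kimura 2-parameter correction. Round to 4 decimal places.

Of 23 sites, 3 differences are transitions and 3 are transversions, so P = 3/23 ≈ 0.130435 and Q = 3/23 ≈ 0.130435.
Under the Kimura two-parameter model, d = −½ ln(1 − 2P − Q) − ¼ ln(1 − 2Q).
1 − 2P − Q = 0.608695, giving −½ ln(0.608695) = 0.248219.
1 − 2Q = 0.73913, giving −¼ ln(0.73913) = 0.075570.
d = 0.248219 + 0.075570 = 0.323789.

0.3238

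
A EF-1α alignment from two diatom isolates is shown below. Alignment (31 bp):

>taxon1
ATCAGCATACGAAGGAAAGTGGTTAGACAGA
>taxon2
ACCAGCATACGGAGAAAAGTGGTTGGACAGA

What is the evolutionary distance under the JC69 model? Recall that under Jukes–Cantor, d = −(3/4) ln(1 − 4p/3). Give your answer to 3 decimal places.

0.142

The sequences differ at 4 of 31 sites (2, 12, 15, 25), so p = 4/31 ≈ 0.129032.
d = −(3/4) ln(1 − 4p/3) = −0.75 ln(1 − 0.172043) = −0.75 ln(0.827957)
  = −0.75 × (-0.188794) = 0.141596 substitutions/site.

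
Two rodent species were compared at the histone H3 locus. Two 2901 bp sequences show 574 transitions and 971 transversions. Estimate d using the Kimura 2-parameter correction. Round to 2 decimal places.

0.93

P = 574/2901 ≈ 0.197863 and Q = 971/2901 ≈ 0.334712.
Under the Kimura two-parameter model, d = −½ ln(1 − 2P − Q) − ¼ ln(1 − 2Q).
1 − 2P − Q = 0.269562, giving −½ ln(0.269562) = 0.655478.
1 − 2Q = 0.330576, giving −¼ ln(0.330576) = 0.276730.
d = 0.655478 + 0.276730 = 0.932208.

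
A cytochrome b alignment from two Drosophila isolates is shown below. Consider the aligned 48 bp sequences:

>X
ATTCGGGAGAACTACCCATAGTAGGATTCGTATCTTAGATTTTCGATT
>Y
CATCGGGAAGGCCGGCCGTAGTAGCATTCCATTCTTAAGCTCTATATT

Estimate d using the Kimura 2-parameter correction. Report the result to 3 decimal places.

Of 48 sites, 10 differences are transitions and 9 are transversions, so P = 10/48 ≈ 0.208333 and Q = 9/48 = 0.1875.
Under the Kimura two-parameter model, d = −½ ln(1 − 2P − Q) − ¼ ln(1 − 2Q).
1 − 2P − Q = 0.395834, giving −½ ln(0.395834) = 0.463380.
1 − 2Q = 0.625, giving −¼ ln(0.625) = 0.117501.
d = 0.463380 + 0.117501 = 0.580881.

0.581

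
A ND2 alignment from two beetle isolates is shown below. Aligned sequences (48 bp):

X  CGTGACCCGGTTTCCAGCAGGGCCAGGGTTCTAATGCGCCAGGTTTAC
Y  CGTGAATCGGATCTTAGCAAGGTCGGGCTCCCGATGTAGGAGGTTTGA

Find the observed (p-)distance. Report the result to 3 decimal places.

The sequences differ at 19 of 48 positions.
p = 19/48 = 0.395833… ≈ 0.396 (to 3 d.p.).

0.396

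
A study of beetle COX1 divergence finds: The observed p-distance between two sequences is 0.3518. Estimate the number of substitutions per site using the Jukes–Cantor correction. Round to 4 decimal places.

0.4748

d = −(3/4) ln(1 − 4p/3) = −0.75 ln(1 − 0.469067) = −0.75 ln(0.530933)
  = −0.75 × (-0.633119) = 0.474839 substitutions/site.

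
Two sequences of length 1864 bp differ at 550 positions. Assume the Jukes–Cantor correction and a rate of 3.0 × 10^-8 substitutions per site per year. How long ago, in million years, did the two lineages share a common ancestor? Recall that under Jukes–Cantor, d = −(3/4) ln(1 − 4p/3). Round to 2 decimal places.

6.25

p = 550/1864 ≈ 0.295064.
d = −(3/4) ln(1 − 4p/3) = −0.75 ln(1 − 0.393419) = −0.75 ln(0.606581)
  = −0.75 × (-0.499917) = 0.374938 substitutions/site.
Under a molecular clock d = 2μt, so t = d/(2μ) = 0.374938 / (2 × 3.0 × 10^-8) = 6.25 million years.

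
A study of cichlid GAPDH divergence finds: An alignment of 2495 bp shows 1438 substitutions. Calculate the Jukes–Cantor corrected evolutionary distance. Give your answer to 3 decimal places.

1.097

p = 1438/2495 ≈ 0.576353.
d = −(3/4) ln(1 − 4p/3) = −0.75 ln(1 − 0.768471) = −0.75 ln(0.231529)
  = −0.75 × (-1.463050) = 1.097288 substitutions/site.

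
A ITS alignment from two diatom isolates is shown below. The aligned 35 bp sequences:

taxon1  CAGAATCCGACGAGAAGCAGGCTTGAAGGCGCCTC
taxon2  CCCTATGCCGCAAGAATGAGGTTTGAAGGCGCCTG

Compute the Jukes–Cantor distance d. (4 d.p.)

The sequences differ at 11 of 35 sites, so p = 11/35 ≈ 0.314286.
d = −(3/4) ln(1 − 4p/3) = −0.75 ln(1 − 0.419048) = −0.75 ln(0.580952)
  = −0.75 × (-0.543087) = 0.407315 substitutions/site.

0.4073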